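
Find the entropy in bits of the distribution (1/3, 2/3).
0.9183 bits

Shannon entropy is H(X) = -Σ p(x) log p(x).

For P = (1/3, 2/3):
H = -1/3 × log_2(1/3) -2/3 × log_2(2/3)
H = 0.9183 bits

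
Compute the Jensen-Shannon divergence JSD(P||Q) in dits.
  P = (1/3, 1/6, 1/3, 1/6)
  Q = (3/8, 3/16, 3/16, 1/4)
0.0067 dits

Jensen-Shannon divergence is:
JSD(P||Q) = 0.5 × D_KL(P||M) + 0.5 × D_KL(Q||M)
where M = 0.5 × (P + Q) is the mixture distribution.

M = 0.5 × (1/3, 1/6, 1/3, 1/6) + 0.5 × (3/8, 3/16, 3/16, 1/4) = (0.354167, 0.177083, 0.260417, 5/24)

D_KL(P||M) = 0.0064 dits
D_KL(Q||M) = 0.0070 dits

JSD(P||Q) = 0.5 × 0.0064 + 0.5 × 0.0070 = 0.0067 dits

Unlike KL divergence, JSD is symmetric and bounded: 0 ≤ JSD ≤ log(2).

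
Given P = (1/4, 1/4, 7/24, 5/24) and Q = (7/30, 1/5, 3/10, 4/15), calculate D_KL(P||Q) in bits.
0.0193 bits

KL divergence: D_KL(P||Q) = Σ p(x) log(p(x)/q(x))

Computing term by term:
  x=0: 1/4 × log_2[(1/4)/(7/30)] = 1/4 × 0.0995 = 0.0249
  x=1: 1/4 × log_2[(1/4)/(1/5)] = 1/4 × 0.3219 = 0.0805
  x=2: 7/24 × log_2[(7/24)/(3/10)] = 7/24 × -0.0406 = -0.0119
  x=3: 5/24 × log_2[(5/24)/(4/15)] = 5/24 × -0.3561 = -0.0742

D_KL(P||Q) = 0.0193 bits

Note: KL divergence is always non-negative and equals 0 iff P = Q.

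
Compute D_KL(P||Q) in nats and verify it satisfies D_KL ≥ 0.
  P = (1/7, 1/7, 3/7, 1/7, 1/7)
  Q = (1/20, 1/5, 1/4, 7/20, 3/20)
0.1979 nats

KL divergence satisfies the Gibbs inequality: D_KL(P||Q) ≥ 0 for all distributions P, Q.

D_KL(P||Q) = Σ p(x) log(p(x)/q(x))
Term by term:
  x=0: 1/7 × log_e[(1/7)/(1/20)] = 0.1500
  x=1: 1/7 × log_e[(1/7)/(1/5)] = -0.0481
  x=2: 3/7 × log_e[(3/7)/(1/4)] = 0.2310
  x=3: 1/7 × log_e[(1/7)/(7/20)] = -0.1280
  x=4: 1/7 × log_e[(1/7)/(3/20)] = -0.0070
D_KL(P||Q) = 0.1979 nats

D_KL(P||Q) = 0.1979 ≥ 0 ✓

This non-negativity is a fundamental property: relative entropy cannot be negative because it measures how different Q is from P.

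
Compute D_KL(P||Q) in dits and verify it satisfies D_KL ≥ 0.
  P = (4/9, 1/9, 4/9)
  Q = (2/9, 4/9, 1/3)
0.1224 dits

KL divergence satisfies the Gibbs inequality: D_KL(P||Q) ≥ 0 for all distributions P, Q.

D_KL(P||Q) = Σ p(x) log(p(x)/q(x))
Term by term:
  x=0: 4/9 × log_10[(4/9)/(2/9)] = 0.1338
  x=1: 1/9 × log_10[(1/9)/(4/9)] = -0.0669
  x=2: 4/9 × log_10[(4/9)/(1/3)] = 0.0555
D_KL(P||Q) = 0.1224 dits

D_KL(P||Q) = 0.1224 ≥ 0 ✓

This non-negativity is a fundamental property: relative entropy cannot be negative because it measures how different Q is from P.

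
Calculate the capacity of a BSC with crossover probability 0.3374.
0.0777 bits

For a binary symmetric channel (BSC) with error probability p:
Capacity C = 1 - H(p) bits per symbol

where H(p) = -p log₂(p) - (1-p) log₂(1-p) is the binary entropy function.

H(0.3374) = 0.9223 bits
C = 1 - 0.9223 = 0.0777 bits per symbol

This means we can reliably transmit up to 0.0777 bits of information per channel use.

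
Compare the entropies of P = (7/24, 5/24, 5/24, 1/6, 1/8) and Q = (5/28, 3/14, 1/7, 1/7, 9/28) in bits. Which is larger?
P

Computing entropies in bits:
H(P) = 2.2672
H(Q) = 2.2485

Distribution P has higher entropy.

Intuition: The distribution closer to uniform (more spread out) has higher entropy.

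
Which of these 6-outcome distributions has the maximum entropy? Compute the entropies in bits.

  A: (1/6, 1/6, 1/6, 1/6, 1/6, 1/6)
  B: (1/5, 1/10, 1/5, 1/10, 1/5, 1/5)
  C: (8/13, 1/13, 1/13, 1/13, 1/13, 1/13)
A

For a discrete distribution over n outcomes, entropy is maximized by the uniform distribution.

Computing entropies:
H(A) = 2.5850 bits
H(B) = 2.5219 bits
H(C) = 1.8543 bits

The uniform distribution (where all probabilities equal 1/6) achieves the maximum entropy of log_2(6) = 2.5850 bits.

Distribution A has the highest entropy.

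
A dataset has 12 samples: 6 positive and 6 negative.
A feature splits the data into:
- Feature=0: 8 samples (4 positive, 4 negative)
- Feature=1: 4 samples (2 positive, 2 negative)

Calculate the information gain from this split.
0.0000 bits

Information Gain = H(Y) - H(Y|Feature)

Before split:
P(positive) = 6/12 = 0.5000
H(Y) = 1.0000 bits

After split:
Feature=0: H = 1.0000 bits (weight = 8/12)
Feature=1: H = 1.0000 bits (weight = 4/12)
H(Y|Feature) = (8/12)×1.0000 + (4/12)×1.0000 = 1.0000 bits

Information Gain = 1.0000 - 1.0000 = 0.0000 bits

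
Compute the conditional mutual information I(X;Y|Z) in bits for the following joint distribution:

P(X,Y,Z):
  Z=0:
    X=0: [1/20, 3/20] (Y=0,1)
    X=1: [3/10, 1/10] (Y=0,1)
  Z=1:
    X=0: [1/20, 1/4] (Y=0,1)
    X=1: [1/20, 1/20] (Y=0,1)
0.1307 bits

Conditional mutual information: I(X;Y|Z) = H(X|Z) + H(Y|Z) - H(X,Y|Z)

H(Z) = 0.9710
H(X,Z) = 1.8464 → H(X|Z) = 0.8755
H(Y,Z) = 1.8834 → H(Y|Z) = 0.9124
H(X,Y,Z) = 2.6282 → H(X,Y|Z) = 1.6573

I(X;Y|Z) = 0.8755 + 0.9124 - 1.6573 = 0.1307 bits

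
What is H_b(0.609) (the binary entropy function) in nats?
0.6692 nats

The binary entropy function is:
H(p) = -p log(p) - (1-p) log(1-p)

H(0.609) = -0.609 × log_e(0.609) - 0.391 × log_e(0.391)
H(0.609) = 0.6692 nats

Note: Binary entropy is maximized at p=0.5 (H=1 bit) and minimized at p=0 or p=1 (H=0).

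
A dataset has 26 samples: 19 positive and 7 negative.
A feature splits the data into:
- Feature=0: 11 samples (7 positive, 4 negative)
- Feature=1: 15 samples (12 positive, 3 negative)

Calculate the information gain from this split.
0.0238 bits

Information Gain = H(Y) - H(Y|Feature)

Before split:
P(positive) = 19/26 = 0.7308
H(Y) = 0.8404 bits

After split:
Feature=0: H = 0.9457 bits (weight = 11/26)
Feature=1: H = 0.7219 bits (weight = 15/26)
H(Y|Feature) = (11/26)×0.9457 + (15/26)×0.7219 = 0.8166 bits

Information Gain = 0.8404 - 0.8166 = 0.0238 bits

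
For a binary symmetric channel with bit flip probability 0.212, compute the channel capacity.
0.2547 bits

For a binary symmetric channel (BSC) with error probability p:
Capacity C = 1 - H(p) bits per symbol

where H(p) = -p log₂(p) - (1-p) log₂(1-p) is the binary entropy function.

H(0.212) = 0.7453 bits
C = 1 - 0.7453 = 0.2547 bits per symbol

This means we can reliably transmit up to 0.2547 bits of information per channel use.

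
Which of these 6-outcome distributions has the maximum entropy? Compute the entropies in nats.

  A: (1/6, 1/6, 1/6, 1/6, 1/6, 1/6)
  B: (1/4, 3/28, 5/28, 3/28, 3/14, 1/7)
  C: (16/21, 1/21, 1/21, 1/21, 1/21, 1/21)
A

For a discrete distribution over n outcomes, entropy is maximized by the uniform distribution.

Computing entropies:
H(A) = 1.7918 nats
H(B) = 1.7409 nats
H(C) = 0.9321 nats

The uniform distribution (where all probabilities equal 1/6) achieves the maximum entropy of log_e(6) = 1.7918 nats.

Distribution A has the highest entropy.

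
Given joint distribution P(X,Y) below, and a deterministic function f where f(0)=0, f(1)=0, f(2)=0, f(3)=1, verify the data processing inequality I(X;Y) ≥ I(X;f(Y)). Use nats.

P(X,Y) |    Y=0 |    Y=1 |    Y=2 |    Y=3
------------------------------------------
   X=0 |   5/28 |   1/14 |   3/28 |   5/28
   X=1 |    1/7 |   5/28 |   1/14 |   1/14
I(X;Y) = 0.0505, I(X;f(Y)) = 0.0220, inequality holds: 0.0505 ≥ 0.0220

Data Processing Inequality: For any Markov chain X → Y → Z, we have I(X;Y) ≥ I(X;Z).

Here Z = f(Y) is a deterministic function of Y, forming X → Y → Z.

Original I(X;Y) = 0.0505 nats

After applying f:
P(X,Z) where Z=f(Y):
- P(X,Z=0) = P(X,Y=0) + P(X,Y=1) + P(X,Y=2)
- P(X,Z=1) = P(X,Y=3)

I(X;Z) = I(X;f(Y)) = 0.0220 nats

Verification: 0.0505 ≥ 0.0220 ✓

Information cannot be created by processing; the function f can only lose information about X.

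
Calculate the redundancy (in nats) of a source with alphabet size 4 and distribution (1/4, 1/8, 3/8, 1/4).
0.0654 nats

Redundancy measures how far a source is from maximum entropy:
R = H_max - H(X)

Maximum entropy for 4 symbols: H_max = log_e(4) = 1.3863 nats
Actual entropy: H(X) = 1.3209 nats
Redundancy: R = 1.3863 - 1.3209 = 0.0654 nats

This redundancy represents potential for compression: the source could be compressed by 0.0654 nats per symbol.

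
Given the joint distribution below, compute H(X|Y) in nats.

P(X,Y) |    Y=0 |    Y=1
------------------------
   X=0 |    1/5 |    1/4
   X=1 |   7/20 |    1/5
0.6696 nats

Using the chain rule: H(X|Y) = H(X,Y) - H(Y)

First, compute H(X,Y) = 1.3578 nats

Marginal P(Y) = (11/20, 9/20)
H(Y) = 0.6881 nats

H(X|Y) = H(X,Y) - H(Y) = 1.3578 - 0.6881 = 0.6696 nats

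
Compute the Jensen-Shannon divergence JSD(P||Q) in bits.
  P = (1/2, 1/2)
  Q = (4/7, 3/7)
0.0037 bits

Jensen-Shannon divergence is:
JSD(P||Q) = 0.5 × D_KL(P||M) + 0.5 × D_KL(Q||M)
where M = 0.5 × (P + Q) is the mixture distribution.

M = 0.5 × (1/2, 1/2) + 0.5 × (4/7, 3/7) = (15/28, 13/28)

D_KL(P||M) = 0.0037 bits
D_KL(Q||M) = 0.0037 bits

JSD(P||Q) = 0.5 × 0.0037 + 0.5 × 0.0037 = 0.0037 bits

Unlike KL divergence, JSD is symmetric and bounded: 0 ≤ JSD ≤ log(2).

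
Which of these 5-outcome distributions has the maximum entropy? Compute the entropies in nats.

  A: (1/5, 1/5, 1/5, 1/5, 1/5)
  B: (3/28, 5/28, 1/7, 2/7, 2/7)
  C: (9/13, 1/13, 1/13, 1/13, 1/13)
A

For a discrete distribution over n outcomes, entropy is maximized by the uniform distribution.

Computing entropies:
H(A) = 1.6094 nats
H(B) = 1.5408 nats
H(C) = 1.0438 nats

The uniform distribution (where all probabilities equal 1/5) achieves the maximum entropy of log_e(5) = 1.6094 nats.

Distribution A has the highest entropy.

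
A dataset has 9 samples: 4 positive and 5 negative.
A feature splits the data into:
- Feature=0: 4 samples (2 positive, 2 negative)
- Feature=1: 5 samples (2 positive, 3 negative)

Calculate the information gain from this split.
0.0072 bits

Information Gain = H(Y) - H(Y|Feature)

Before split:
P(positive) = 4/9 = 0.4444
H(Y) = 0.9911 bits

After split:
Feature=0: H = 1.0000 bits (weight = 4/9)
Feature=1: H = 0.9710 bits (weight = 5/9)
H(Y|Feature) = (4/9)×1.0000 + (5/9)×0.9710 = 0.9839 bits

Information Gain = 0.9911 - 0.9839 = 0.0072 bits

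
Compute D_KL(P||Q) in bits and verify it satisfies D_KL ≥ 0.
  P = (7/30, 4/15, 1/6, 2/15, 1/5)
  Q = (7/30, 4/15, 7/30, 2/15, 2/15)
0.0361 bits

KL divergence satisfies the Gibbs inequality: D_KL(P||Q) ≥ 0 for all distributions P, Q.

D_KL(P||Q) = Σ p(x) log(p(x)/q(x))
Term by term:
  x=0: 7/30 × log_2[(7/30)/(7/30)] = 0.0000
  x=1: 4/15 × log_2[(4/15)/(4/15)] = 0.0000
  x=2: 1/6 × log_2[(1/6)/(7/30)] = -0.0809
  x=3: 2/15 × log_2[(2/15)/(2/15)] = 0.0000
  x=4: 1/5 × log_2[(1/5)/(2/15)] = 0.1170
D_KL(P||Q) = 0.0361 bits

D_KL(P||Q) = 0.0361 ≥ 0 ✓

This non-negativity is a fundamental property: relative entropy cannot be negative because it measures how different Q is from P.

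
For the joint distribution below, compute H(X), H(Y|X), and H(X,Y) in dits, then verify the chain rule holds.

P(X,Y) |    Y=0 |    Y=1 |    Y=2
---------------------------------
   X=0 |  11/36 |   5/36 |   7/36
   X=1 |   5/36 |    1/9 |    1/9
H(X,Y) = 0.7458, H(X) = 0.2841, H(Y|X) = 0.4618 (all in dits)

Chain rule: H(X,Y) = H(X) + H(Y|X)

Left side — joint entropy directly:
H(X,Y) = -Σ p(x,y) log p(x,y) = 0.7458 dits

Right side — compute H(Y|X) from the conditional distributions:
P(X) = (23/36, 13/36), so H(X) = 0.2841 dits
H(Y|X) = Σ_x P(X=x) · H(Y|X=x):
  P(Y|X=0) = (11/23, 5/23, 7/23), H(Y|X=0) = 0.4545, weight P(X=0) = 23/36
  P(Y|X=1) = (5/13, 4/13, 4/13), H(Y|X=1) = 0.4746, weight P(X=1) = 13/36
H(Y|X) = 0.4618 dits

H(X) + H(Y|X) = 0.2841 + 0.4618 = 0.7458 dits

Both sides equal 0.7458 dits. ✓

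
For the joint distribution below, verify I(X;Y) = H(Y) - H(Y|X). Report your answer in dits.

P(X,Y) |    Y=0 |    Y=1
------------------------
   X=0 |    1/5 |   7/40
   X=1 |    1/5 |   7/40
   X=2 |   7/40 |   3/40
I(X;Y) = 0.0048 dits

Mutual information has multiple equivalent forms:
- I(X;Y) = H(X) - H(X|Y)
- I(X;Y) = H(Y) - H(Y|X)
- I(X;Y) = H(X) + H(Y) - H(X,Y)

Computing all quantities:
H(X) = 0.4700, H(Y) = 0.2961, H(X,Y) = 0.7614
H(X|Y) = 0.4652, H(Y|X) = 0.2914

Verification:
H(X) - H(X|Y) = 0.4700 - 0.4652 = 0.0048
H(Y) - H(Y|X) = 0.2961 - 0.2914 = 0.0048
H(X) + H(Y) - H(X,Y) = 0.4700 + 0.2961 - 0.7614 = 0.0048

All forms give I(X;Y) = 0.0048 dits. ✓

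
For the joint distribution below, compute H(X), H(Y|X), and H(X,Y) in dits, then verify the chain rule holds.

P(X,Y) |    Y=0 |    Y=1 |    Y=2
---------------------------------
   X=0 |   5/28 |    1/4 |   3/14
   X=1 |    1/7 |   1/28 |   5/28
H(X,Y) = 0.7335, H(X) = 0.2831, H(Y|X) = 0.4504 (all in dits)

Chain rule: H(X,Y) = H(X) + H(Y|X)

Left side — joint entropy directly:
H(X,Y) = -Σ p(x,y) log p(x,y) = 0.7335 dits

Right side — compute H(Y|X) from the conditional distributions:
P(X) = (9/14, 5/14), so H(X) = 0.2831 dits
H(Y|X) = Σ_x P(X=x) · H(Y|X=x):
  P(Y|X=0) = (5/18, 7/18, 1/3), H(Y|X=0) = 0.4731, weight P(X=0) = 9/14
  P(Y|X=1) = (2/5, 1/10, 1/2), H(Y|X=1) = 0.4097, weight P(X=1) = 5/14
H(Y|X) = 0.4504 dits

H(X) + H(Y|X) = 0.2831 + 0.4504 = 0.7335 dits

Both sides equal 0.7335 dits. ✓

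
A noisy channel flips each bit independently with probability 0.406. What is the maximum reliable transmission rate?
0.0256 bits

For a binary symmetric channel (BSC) with error probability p:
Capacity C = 1 - H(p) bits per symbol

where H(p) = -p log₂(p) - (1-p) log₂(1-p) is the binary entropy function.

H(0.406) = 0.9744 bits
C = 1 - 0.9744 = 0.0256 bits per symbol

This means we can reliably transmit up to 0.0256 bits of information per channel use.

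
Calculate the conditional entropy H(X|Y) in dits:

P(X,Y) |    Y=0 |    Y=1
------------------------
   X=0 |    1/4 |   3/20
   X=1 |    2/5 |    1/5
0.2919 dits

Using the chain rule: H(X|Y) = H(X,Y) - H(Y)

First, compute H(X,Y) = 0.5731 dits

Marginal P(Y) = (13/20, 7/20)
H(Y) = 0.2812 dits

H(X|Y) = H(X,Y) - H(Y) = 0.5731 - 0.2812 = 0.2919 dits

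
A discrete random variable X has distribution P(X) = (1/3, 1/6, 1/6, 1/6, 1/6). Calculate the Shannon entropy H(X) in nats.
1.5607 nats

Shannon entropy is H(X) = -Σ p(x) log p(x).

For P = (1/3, 1/6, 1/6, 1/6, 1/6):
H = -1/3 × log_e(1/3) -1/6 × log_e(1/6) -1/6 × log_e(1/6) -1/6 × log_e(1/6) -1/6 × log_e(1/6)
H = 1.5607 nats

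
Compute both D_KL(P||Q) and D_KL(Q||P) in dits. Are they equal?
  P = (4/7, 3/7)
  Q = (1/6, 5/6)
D_KL(P||Q) = 0.1820, D_KL(Q||P) = 0.1515

KL divergence is not symmetric: D_KL(P||Q) ≠ D_KL(Q||P) in general.

D_KL(P||Q) = 0.1820 dits
D_KL(Q||P) = 0.1515 dits

No, they are not equal!

This asymmetry is why KL divergence is not a true distance metric.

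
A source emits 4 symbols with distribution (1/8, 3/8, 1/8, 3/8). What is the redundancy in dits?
0.0568 dits

Redundancy measures how far a source is from maximum entropy:
R = H_max - H(X)

Maximum entropy for 4 symbols: H_max = log_10(4) = 0.6021 dits
Actual entropy: H(X) = 0.5452 dits
Redundancy: R = 0.6021 - 0.5452 = 0.0568 dits

This redundancy represents potential for compression: the source could be compressed by 0.0568 dits per symbol.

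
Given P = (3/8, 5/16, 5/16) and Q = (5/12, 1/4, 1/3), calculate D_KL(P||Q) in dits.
0.0044 dits

KL divergence: D_KL(P||Q) = Σ p(x) log(p(x)/q(x))

Computing term by term:
  x=0: 3/8 × log_10[(3/8)/(5/12)] = 3/8 × -0.0458 = -0.0172
  x=1: 5/16 × log_10[(5/16)/(1/4)] = 5/16 × 0.0969 = 0.0303
  x=2: 5/16 × log_10[(5/16)/(1/3)] = 5/16 × -0.0280 = -0.0088

D_KL(P||Q) = 0.0044 dits

Note: KL divergence is always non-negative and equals 0 iff P = Q.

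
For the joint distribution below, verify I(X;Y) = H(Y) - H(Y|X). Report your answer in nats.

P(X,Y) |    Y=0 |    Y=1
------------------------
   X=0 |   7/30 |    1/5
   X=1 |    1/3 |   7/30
I(X;Y) = 0.0012 nats

Mutual information has multiple equivalent forms:
- I(X;Y) = H(X) - H(X|Y)
- I(X;Y) = H(Y) - H(Y|X)
- I(X;Y) = H(X) + H(Y) - H(X,Y)

Computing all quantities:
H(X) = 0.6842, H(Y) = 0.6842, H(X,Y) = 1.3672
H(X|Y) = 0.6830, H(Y|X) = 0.6830

Verification:
H(X) - H(X|Y) = 0.6842 - 0.6830 = 0.0012
H(Y) - H(Y|X) = 0.6842 - 0.6830 = 0.0012
H(X) + H(Y) - H(X,Y) = 0.6842 + 0.6842 - 1.3672 = 0.0012

All forms give I(X;Y) = 0.0012 nats. ✓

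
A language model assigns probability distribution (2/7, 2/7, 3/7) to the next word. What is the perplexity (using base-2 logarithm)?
2.9417

Perplexity is 2^H (or exp(H) for natural log).

First, H = -Σ p log p = 1.5567 bits
Perplexity = 2^1.5567 = 2.9417

Interpretation: The model's uncertainty is equivalent to choosing uniformly among 2.9 options.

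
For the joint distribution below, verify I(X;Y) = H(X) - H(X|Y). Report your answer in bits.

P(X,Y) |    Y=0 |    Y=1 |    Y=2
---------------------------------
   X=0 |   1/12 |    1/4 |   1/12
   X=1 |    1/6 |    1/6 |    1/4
I(X;Y) = 0.0753 bits

Mutual information has multiple equivalent forms:
- I(X;Y) = H(X) - H(X|Y)
- I(X;Y) = H(Y) - H(Y|X)
- I(X;Y) = H(X) + H(Y) - H(X,Y)

Computing all quantities:
H(X) = 0.9799, H(Y) = 1.5546, H(X,Y) = 2.4591
H(X|Y) = 0.9046, H(Y|X) = 1.4793

Verification:
H(X) - H(X|Y) = 0.9799 - 0.9046 = 0.0753
H(Y) - H(Y|X) = 1.5546 - 1.4793 = 0.0753
H(X) + H(Y) - H(X,Y) = 0.9799 + 1.5546 - 2.4591 = 0.0753

All forms give I(X;Y) = 0.0753 bits. ✓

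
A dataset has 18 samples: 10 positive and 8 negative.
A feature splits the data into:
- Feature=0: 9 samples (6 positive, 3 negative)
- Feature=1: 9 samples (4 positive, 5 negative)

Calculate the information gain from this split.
0.0364 bits

Information Gain = H(Y) - H(Y|Feature)

Before split:
P(positive) = 10/18 = 0.5556
H(Y) = 0.9911 bits

After split:
Feature=0: H = 0.9183 bits (weight = 9/18)
Feature=1: H = 0.9911 bits (weight = 9/18)
H(Y|Feature) = (9/18)×0.9183 + (9/18)×0.9911 = 0.9547 bits

Information Gain = 0.9911 - 0.9547 = 0.0364 bits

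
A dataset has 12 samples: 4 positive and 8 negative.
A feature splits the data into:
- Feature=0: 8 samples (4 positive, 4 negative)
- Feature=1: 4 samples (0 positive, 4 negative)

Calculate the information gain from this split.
0.2516 bits

Information Gain = H(Y) - H(Y|Feature)

Before split:
P(positive) = 4/12 = 0.3333
H(Y) = 0.9183 bits

After split:
Feature=0: H = 1.0000 bits (weight = 8/12)
Feature=1: H = 0.0000 bits (weight = 4/12)
H(Y|Feature) = (8/12)×1.0000 + (4/12)×0.0000 = 0.6667 bits

Information Gain = 0.9183 - 0.6667 = 0.2516 bits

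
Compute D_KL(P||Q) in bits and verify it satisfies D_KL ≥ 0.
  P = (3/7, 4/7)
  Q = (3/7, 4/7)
0.0000 bits

KL divergence satisfies the Gibbs inequality: D_KL(P||Q) ≥ 0 for all distributions P, Q.

D_KL(P||Q) = Σ p(x) log(p(x)/q(x))
Term by term:
  x=0: 3/7 × log_2[(3/7)/(3/7)] = 0.0000
  x=1: 4/7 × log_2[(4/7)/(4/7)] = 0.0000
D_KL(P||Q) = 0.0000 bits

D_KL(P||Q) = 0.0000 ≥ 0 ✓

This non-negativity is a fundamental property: relative entropy cannot be negative because it measures how different Q is from P.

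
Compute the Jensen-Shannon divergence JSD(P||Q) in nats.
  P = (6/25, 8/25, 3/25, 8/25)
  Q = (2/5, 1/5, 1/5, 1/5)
0.0291 nats

Jensen-Shannon divergence is:
JSD(P||Q) = 0.5 × D_KL(P||M) + 0.5 × D_KL(Q||M)
where M = 0.5 × (P + Q) is the mixture distribution.

M = 0.5 × (6/25, 8/25, 3/25, 8/25) + 0.5 × (2/5, 1/5, 1/5, 1/5) = (8/25, 0.26, 4/25, 0.26)

D_KL(P||M) = 0.0293 nats
D_KL(Q||M) = 0.0289 nats

JSD(P||Q) = 0.5 × 0.0293 + 0.5 × 0.0289 = 0.0291 nats

Unlike KL divergence, JSD is symmetric and bounded: 0 ≤ JSD ≤ log(2).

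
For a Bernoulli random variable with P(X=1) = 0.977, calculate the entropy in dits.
0.0476 dits

The binary entropy function is:
H(p) = -p log(p) - (1-p) log(1-p)

H(0.977) = -0.977 × log_10(0.977) - 0.023 × log_10(0.023)
H(0.977) = 0.0476 dits

Note: Binary entropy is maximized at p=0.5 (H=1 bit) and minimized at p=0 or p=1 (H=0).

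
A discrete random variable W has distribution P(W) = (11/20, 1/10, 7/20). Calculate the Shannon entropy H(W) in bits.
1.3367 bits

Shannon entropy is H(X) = -Σ p(x) log p(x).

For P = (11/20, 1/10, 7/20):
H = -11/20 × log_2(11/20) -1/10 × log_2(1/10) -7/20 × log_2(7/20)
H = 1.3367 bits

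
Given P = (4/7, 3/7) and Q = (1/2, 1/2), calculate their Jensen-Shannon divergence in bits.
0.0037 bits

Jensen-Shannon divergence is:
JSD(P||Q) = 0.5 × D_KL(P||M) + 0.5 × D_KL(Q||M)
where M = 0.5 × (P + Q) is the mixture distribution.

M = 0.5 × (4/7, 3/7) + 0.5 × (1/2, 1/2) = (15/28, 13/28)

D_KL(P||M) = 0.0037 bits
D_KL(Q||M) = 0.0037 bits

JSD(P||Q) = 0.5 × 0.0037 + 0.5 × 0.0037 = 0.0037 bits

Unlike KL divergence, JSD is symmetric and bounded: 0 ≤ JSD ≤ log(2).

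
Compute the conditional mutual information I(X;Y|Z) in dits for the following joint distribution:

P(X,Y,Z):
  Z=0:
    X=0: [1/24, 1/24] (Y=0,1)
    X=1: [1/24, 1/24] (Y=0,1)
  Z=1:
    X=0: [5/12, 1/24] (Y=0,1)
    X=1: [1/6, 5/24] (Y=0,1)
0.0486 dits

Conditional mutual information: I(X;Y|Z) = H(X|Z) + H(Y|Z) - H(X,Y|Z)

H(Z) = 0.1957
H(X,Z) = 0.4949 → H(X|Z) = 0.2992
H(Y,Z) = 0.4669 → H(Y|Z) = 0.2713
H(X,Y,Z) = 0.7176 → H(X,Y|Z) = 0.5219

I(X;Y|Z) = 0.2992 + 0.2713 - 0.5219 = 0.0486 dits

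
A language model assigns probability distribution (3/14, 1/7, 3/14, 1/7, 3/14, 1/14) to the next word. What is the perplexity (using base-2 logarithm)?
5.6676

Perplexity is 2^H (or exp(H) for natural log).

First, H = -Σ p log p = 2.5027 bits
Perplexity = 2^2.5027 = 5.6676

Interpretation: The model's uncertainty is equivalent to choosing uniformly among 5.7 options.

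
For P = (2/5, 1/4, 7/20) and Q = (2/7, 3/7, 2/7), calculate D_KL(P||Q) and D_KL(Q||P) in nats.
D_KL(P||Q) = 0.0709, D_KL(Q||P) = 0.0769

KL divergence is not symmetric: D_KL(P||Q) ≠ D_KL(Q||P) in general.

D_KL(P||Q) = 0.0709 nats
D_KL(Q||P) = 0.0769 nats

No, they are not equal!

This asymmetry is why KL divergence is not a true distance metric.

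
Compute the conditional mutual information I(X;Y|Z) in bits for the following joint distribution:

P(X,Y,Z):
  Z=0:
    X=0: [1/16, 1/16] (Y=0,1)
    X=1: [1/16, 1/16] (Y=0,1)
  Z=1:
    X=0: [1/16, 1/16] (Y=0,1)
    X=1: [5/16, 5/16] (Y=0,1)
0.0000 bits

Conditional mutual information: I(X;Y|Z) = H(X|Z) + H(Y|Z) - H(X,Y|Z)

H(Z) = 0.8113
H(X,Z) = 1.5488 → H(X|Z) = 0.7375
H(Y,Z) = 1.8113 → H(Y|Z) = 1.0000
H(X,Y,Z) = 2.5488 → H(X,Y|Z) = 1.7375

I(X;Y|Z) = 0.7375 + 1.0000 - 1.7375 = 0.0000 bits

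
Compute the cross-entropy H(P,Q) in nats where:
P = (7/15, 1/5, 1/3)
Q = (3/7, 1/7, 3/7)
1.0670 nats

Cross-entropy: H(P,Q) = -Σ p(x) log q(x)

Alternatively: H(P,Q) = H(P) + D_KL(P||Q)
H(P) = 1.0438 nats
D_KL(P||Q) = 0.0233 nats

H(P,Q) = 1.0438 + 0.0233 = 1.0670 nats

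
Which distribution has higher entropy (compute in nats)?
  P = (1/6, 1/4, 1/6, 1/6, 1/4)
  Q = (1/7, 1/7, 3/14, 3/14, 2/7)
P

Computing entropies in nats:
H(P) = 1.5890
H(Q) = 1.5741

Distribution P has higher entropy.

Intuition: The distribution closer to uniform (more spread out) has higher entropy.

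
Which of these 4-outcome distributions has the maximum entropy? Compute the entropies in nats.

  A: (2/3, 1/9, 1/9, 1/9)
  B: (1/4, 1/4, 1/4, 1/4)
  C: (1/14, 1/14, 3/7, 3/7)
B

For a discrete distribution over n outcomes, entropy is maximized by the uniform distribution.

Computing entropies:
H(A) = 1.0027 nats
H(B) = 1.3863 nats
H(C) = 1.1033 nats

The uniform distribution (where all probabilities equal 1/4) achieves the maximum entropy of log_e(4) = 1.3863 nats.

Distribution B has the highest entropy.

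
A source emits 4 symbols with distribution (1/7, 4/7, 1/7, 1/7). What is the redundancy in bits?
0.3355 bits

Redundancy measures how far a source is from maximum entropy:
R = H_max - H(X)

Maximum entropy for 4 symbols: H_max = log_2(4) = 2.0000 bits
Actual entropy: H(X) = 1.6645 bits
Redundancy: R = 2.0000 - 1.6645 = 0.3355 bits

This redundancy represents potential for compression: the source could be compressed by 0.3355 bits per symbol.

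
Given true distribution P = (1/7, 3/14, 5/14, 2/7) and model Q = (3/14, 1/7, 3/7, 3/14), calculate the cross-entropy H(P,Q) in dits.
0.5992 dits

Cross-entropy: H(P,Q) = -Σ p(x) log q(x)

Alternatively: H(P,Q) = H(P) + D_KL(P||Q)
H(P) = 0.5792 dits
D_KL(P||Q) = 0.0200 dits

H(P,Q) = 0.5792 + 0.0200 = 0.5992 dits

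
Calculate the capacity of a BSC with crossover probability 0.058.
0.6805 bits

For a binary symmetric channel (BSC) with error probability p:
Capacity C = 1 - H(p) bits per symbol

where H(p) = -p log₂(p) - (1-p) log₂(1-p) is the binary entropy function.

H(0.058) = 0.3195 bits
C = 1 - 0.3195 = 0.6805 bits per symbol

This means we can reliably transmit up to 0.6805 bits of information per channel use.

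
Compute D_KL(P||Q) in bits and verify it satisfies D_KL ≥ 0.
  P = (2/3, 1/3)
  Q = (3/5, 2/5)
0.0137 bits

KL divergence satisfies the Gibbs inequality: D_KL(P||Q) ≥ 0 for all distributions P, Q.

D_KL(P||Q) = Σ p(x) log(p(x)/q(x))
Term by term:
  x=0: 2/3 × log_2[(2/3)/(3/5)] = 0.1013
  x=1: 1/3 × log_2[(1/3)/(2/5)] = -0.0877
D_KL(P||Q) = 0.0137 bits

D_KL(P||Q) = 0.0137 ≥ 0 ✓

This non-negativity is a fundamental property: relative entropy cannot be negative because it measures how different Q is from P.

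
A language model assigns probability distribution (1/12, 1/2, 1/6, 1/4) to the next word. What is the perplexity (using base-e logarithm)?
3.3163

Perplexity is e^H (or exp(H) for natural log).

First, H = -Σ p log p = 1.1988 nats
Perplexity = e^1.1988 = 3.3163

Interpretation: The model's uncertainty is equivalent to choosing uniformly among 3.3 options.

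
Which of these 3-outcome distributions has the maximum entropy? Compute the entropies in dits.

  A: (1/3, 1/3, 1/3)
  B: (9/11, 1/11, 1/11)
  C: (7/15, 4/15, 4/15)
A

For a discrete distribution over n outcomes, entropy is maximized by the uniform distribution.

Computing entropies:
H(A) = 0.4771 dits
H(B) = 0.2606 dits
H(C) = 0.4606 dits

The uniform distribution (where all probabilities equal 1/3) achieves the maximum entropy of log_10(3) = 0.4771 dits.

Distribution A has the highest entropy.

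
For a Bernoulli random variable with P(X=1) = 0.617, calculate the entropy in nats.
0.6655 nats

The binary entropy function is:
H(p) = -p log(p) - (1-p) log(1-p)

H(0.617) = -0.617 × log_e(0.617) - 0.383 × log_e(0.383)
H(0.617) = 0.6655 nats

Note: Binary entropy is maximized at p=0.5 (H=1 bit) and minimized at p=0 or p=1 (H=0).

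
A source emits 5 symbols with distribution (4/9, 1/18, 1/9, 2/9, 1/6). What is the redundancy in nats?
0.2114 nats

Redundancy measures how far a source is from maximum entropy:
R = H_max - H(X)

Maximum entropy for 5 symbols: H_max = log_e(5) = 1.6094 nats
Actual entropy: H(X) = 1.3980 nats
Redundancy: R = 1.6094 - 1.3980 = 0.2114 nats

This redundancy represents potential for compression: the source could be compressed by 0.2114 nats per symbol.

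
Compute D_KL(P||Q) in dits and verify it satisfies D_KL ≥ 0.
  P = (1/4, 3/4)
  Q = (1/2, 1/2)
0.0568 dits

KL divergence satisfies the Gibbs inequality: D_KL(P||Q) ≥ 0 for all distributions P, Q.

D_KL(P||Q) = Σ p(x) log(p(x)/q(x))
Term by term:
  x=0: 1/4 × log_10[(1/4)/(1/2)] = -0.0753
  x=1: 3/4 × log_10[(3/4)/(1/2)] = 0.1321
D_KL(P||Q) = 0.0568 dits

D_KL(P||Q) = 0.0568 ≥ 0 ✓

This non-negativity is a fundamental property: relative entropy cannot be negative because it measures how different Q is from P.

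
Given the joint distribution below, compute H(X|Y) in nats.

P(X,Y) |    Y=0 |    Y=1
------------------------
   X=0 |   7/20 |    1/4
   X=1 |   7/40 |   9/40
0.6628 nats

Using the chain rule: H(X|Y) = H(X,Y) - H(Y)

First, compute H(X,Y) = 1.3547 nats

Marginal P(Y) = (21/40, 19/40)
H(Y) = 0.6919 nats

H(X|Y) = H(X,Y) - H(Y) = 1.3547 - 0.6919 = 0.6628 nats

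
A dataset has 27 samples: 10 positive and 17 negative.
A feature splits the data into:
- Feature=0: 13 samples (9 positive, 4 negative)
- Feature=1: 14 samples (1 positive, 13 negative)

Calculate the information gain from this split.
0.3297 bits

Information Gain = H(Y) - H(Y|Feature)

Before split:
P(positive) = 10/27 = 0.3704
H(Y) = 0.9510 bits

After split:
Feature=0: H = 0.8905 bits (weight = 13/27)
Feature=1: H = 0.3712 bits (weight = 14/27)
H(Y|Feature) = (13/27)×0.8905 + (14/27)×0.3712 = 0.6212 bits

Information Gain = 0.9510 - 0.6212 = 0.3297 bits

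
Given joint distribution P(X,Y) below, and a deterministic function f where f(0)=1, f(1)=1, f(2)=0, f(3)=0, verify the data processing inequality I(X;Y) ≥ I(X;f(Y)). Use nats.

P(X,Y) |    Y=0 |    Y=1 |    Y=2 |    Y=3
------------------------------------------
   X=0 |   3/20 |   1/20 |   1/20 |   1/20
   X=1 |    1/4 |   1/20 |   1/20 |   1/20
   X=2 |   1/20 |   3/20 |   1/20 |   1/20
I(X;Y) = 0.1001, I(X;f(Y)) = 0.0040, inequality holds: 0.1001 ≥ 0.0040

Data Processing Inequality: For any Markov chain X → Y → Z, we have I(X;Y) ≥ I(X;Z).

Here Z = f(Y) is a deterministic function of Y, forming X → Y → Z.

Original I(X;Y) = 0.1001 nats

After applying f:
P(X,Z) where Z=f(Y):
- P(X,Z=0) = P(X,Y=2) + P(X,Y=3)
- P(X,Z=1) = P(X,Y=0) + P(X,Y=1)

I(X;Z) = I(X;f(Y)) = 0.0040 nats

Verification: 0.1001 ≥ 0.0040 ✓

Information cannot be created by processing; the function f can only lose information about X.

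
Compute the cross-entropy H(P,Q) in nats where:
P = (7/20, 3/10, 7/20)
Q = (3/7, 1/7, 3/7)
1.1769 nats

Cross-entropy: H(P,Q) = -Σ p(x) log q(x)

Alternatively: H(P,Q) = H(P) + D_KL(P||Q)
H(P) = 1.0961 nats
D_KL(P||Q) = 0.0808 nats

H(P,Q) = 1.0961 + 0.0808 = 1.1769 nats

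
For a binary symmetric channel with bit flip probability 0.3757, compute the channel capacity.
0.0451 bits

For a binary symmetric channel (BSC) with error probability p:
Capacity C = 1 - H(p) bits per symbol

where H(p) = -p log₂(p) - (1-p) log₂(1-p) is the binary entropy function.

H(0.3757) = 0.9549 bits
C = 1 - 0.9549 = 0.0451 bits per symbol

This means we can reliably transmit up to 0.0451 bits of information per channel use.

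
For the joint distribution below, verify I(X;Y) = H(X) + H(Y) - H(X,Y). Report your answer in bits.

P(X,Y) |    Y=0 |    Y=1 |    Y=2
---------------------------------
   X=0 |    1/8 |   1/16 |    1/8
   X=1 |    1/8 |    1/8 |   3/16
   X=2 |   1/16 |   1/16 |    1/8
I(X;Y) = 0.0145 bits

Mutual information has multiple equivalent forms:
- I(X;Y) = H(X) - H(X|Y)
- I(X;Y) = H(Y) - H(Y|X)
- I(X;Y) = H(X) + H(Y) - H(X,Y)

Computing all quantities:
H(X) = 1.5462, H(Y) = 1.5462, H(X,Y) = 3.0778
H(X|Y) = 1.5316, H(Y|X) = 1.5316

Verification:
H(X) - H(X|Y) = 1.5462 - 1.5316 = 0.0145
H(Y) - H(Y|X) = 1.5462 - 1.5316 = 0.0145
H(X) + H(Y) - H(X,Y) = 1.5462 + 1.5462 - 3.0778 = 0.0145

All forms give I(X;Y) = 0.0145 bits. ✓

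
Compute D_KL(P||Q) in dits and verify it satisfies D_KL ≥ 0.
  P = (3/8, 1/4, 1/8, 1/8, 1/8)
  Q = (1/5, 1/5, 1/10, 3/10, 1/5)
0.0657 dits

KL divergence satisfies the Gibbs inequality: D_KL(P||Q) ≥ 0 for all distributions P, Q.

D_KL(P||Q) = Σ p(x) log(p(x)/q(x))
Term by term:
  x=0: 3/8 × log_10[(3/8)/(1/5)] = 0.1024
  x=1: 1/4 × log_10[(1/4)/(1/5)] = 0.0242
  x=2: 1/8 × log_10[(1/8)/(1/10)] = 0.0121
  x=3: 1/8 × log_10[(1/8)/(3/10)] = -0.0475
  x=4: 1/8 × log_10[(1/8)/(1/5)] = -0.0255
D_KL(P||Q) = 0.0657 dits

D_KL(P||Q) = 0.0657 ≥ 0 ✓

This non-negativity is a fundamental property: relative entropy cannot be negative because it measures how different Q is from P.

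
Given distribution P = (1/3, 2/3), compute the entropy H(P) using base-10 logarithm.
0.2764 dits

Shannon entropy is H(X) = -Σ p(x) log p(x).

For P = (1/3, 2/3):
H = -1/3 × log_10(1/3) -2/3 × log_10(2/3)
H = 0.2764 dits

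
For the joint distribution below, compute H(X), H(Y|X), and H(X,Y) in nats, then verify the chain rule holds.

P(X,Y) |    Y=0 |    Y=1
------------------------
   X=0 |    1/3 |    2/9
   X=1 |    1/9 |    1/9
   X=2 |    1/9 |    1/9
H(X,Y) = 1.6770, H(X) = 0.9950, H(Y|X) = 0.6820 (all in nats)

Chain rule: H(X,Y) = H(X) + H(Y|X)

Left side — joint entropy directly:
H(X,Y) = -Σ p(x,y) log p(x,y) = 1.6770 nats

Right side — compute H(Y|X) from the conditional distributions:
P(X) = (5/9, 2/9, 2/9), so H(X) = 0.9950 nats
H(Y|X) = Σ_x P(X=x) · H(Y|X=x):
  P(Y|X=0) = (3/5, 2/5), H(Y|X=0) = 0.6730, weight P(X=0) = 5/9
  P(Y|X=1) = (1/2, 1/2), H(Y|X=1) = 0.6931, weight P(X=1) = 2/9
  P(Y|X=2) = (1/2, 1/2), H(Y|X=2) = 0.6931, weight P(X=2) = 2/9
H(Y|X) = 0.6820 nats

H(X) + H(Y|X) = 0.9950 + 0.6820 = 1.6770 nats

Both sides equal 1.6770 nats. ✓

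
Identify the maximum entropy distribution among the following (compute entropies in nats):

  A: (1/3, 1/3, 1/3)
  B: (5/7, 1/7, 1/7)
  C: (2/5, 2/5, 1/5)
A

For a discrete distribution over n outcomes, entropy is maximized by the uniform distribution.

Computing entropies:
H(A) = 1.0986 nats
H(B) = 0.7963 nats
H(C) = 1.0549 nats

The uniform distribution (where all probabilities equal 1/3) achieves the maximum entropy of log_e(3) = 1.0986 nats.

Distribution A has the highest entropy.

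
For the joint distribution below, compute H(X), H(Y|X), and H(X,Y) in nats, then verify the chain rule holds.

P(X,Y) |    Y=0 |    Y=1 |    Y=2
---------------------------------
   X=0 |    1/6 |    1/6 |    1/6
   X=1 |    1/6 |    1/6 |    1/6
H(X,Y) = 1.7918, H(X) = 0.6931, H(Y|X) = 1.0986 (all in nats)

Chain rule: H(X,Y) = H(X) + H(Y|X)

Left side — joint entropy directly:
H(X,Y) = -Σ p(x,y) log p(x,y) = 1.7918 nats

Right side — compute H(Y|X) from the conditional distributions:
P(X) = (1/2, 1/2), so H(X) = 0.6931 nats
H(Y|X) = Σ_x P(X=x) · H(Y|X=x):
  P(Y|X=0) = (1/3, 1/3, 1/3), H(Y|X=0) = 1.0986, weight P(X=0) = 1/2
  P(Y|X=1) = (1/3, 1/3, 1/3), H(Y|X=1) = 1.0986, weight P(X=1) = 1/2
H(Y|X) = 1.0986 nats

H(X) + H(Y|X) = 0.6931 + 1.0986 = 1.7918 nats

Both sides equal 1.7918 nats. ✓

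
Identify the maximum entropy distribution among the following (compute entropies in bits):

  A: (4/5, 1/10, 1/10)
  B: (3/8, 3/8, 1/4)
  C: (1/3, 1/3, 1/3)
C

For a discrete distribution over n outcomes, entropy is maximized by the uniform distribution.

Computing entropies:
H(A) = 0.9219 bits
H(B) = 1.5613 bits
H(C) = 1.5850 bits

The uniform distribution (where all probabilities equal 1/3) achieves the maximum entropy of log_2(3) = 1.5850 bits.

Distribution C has the highest entropy.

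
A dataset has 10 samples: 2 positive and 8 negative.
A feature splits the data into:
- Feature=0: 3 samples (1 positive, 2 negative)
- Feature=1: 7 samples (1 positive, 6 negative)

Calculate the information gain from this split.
0.0323 bits

Information Gain = H(Y) - H(Y|Feature)

Before split:
P(positive) = 2/10 = 0.2000
H(Y) = 0.7219 bits

After split:
Feature=0: H = 0.9183 bits (weight = 3/10)
Feature=1: H = 0.5917 bits (weight = 7/10)
H(Y|Feature) = (3/10)×0.9183 + (7/10)×0.5917 = 0.6897 bits

Information Gain = 0.7219 - 0.6897 = 0.0323 bits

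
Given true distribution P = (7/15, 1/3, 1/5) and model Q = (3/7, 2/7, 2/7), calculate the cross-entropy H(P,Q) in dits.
0.4619 dits

Cross-entropy: H(P,Q) = -Σ p(x) log q(x)

Alternatively: H(P,Q) = H(P) + D_KL(P||Q)
H(P) = 0.4533 dits
D_KL(P||Q) = 0.0086 dits

H(P,Q) = 0.4533 + 0.0086 = 0.4619 dits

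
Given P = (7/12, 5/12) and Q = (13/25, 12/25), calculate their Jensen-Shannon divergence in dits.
0.0009 dits

Jensen-Shannon divergence is:
JSD(P||Q) = 0.5 × D_KL(P||M) + 0.5 × D_KL(Q||M)
where M = 0.5 × (P + Q) is the mixture distribution.

M = 0.5 × (7/12, 5/12) + 0.5 × (13/25, 12/25) = (0.551667, 0.448333)

D_KL(P||M) = 0.0009 dits
D_KL(Q||M) = 0.0009 dits

JSD(P||Q) = 0.5 × 0.0009 + 0.5 × 0.0009 = 0.0009 dits

Unlike KL divergence, JSD is symmetric and bounded: 0 ≤ JSD ≤ log(2).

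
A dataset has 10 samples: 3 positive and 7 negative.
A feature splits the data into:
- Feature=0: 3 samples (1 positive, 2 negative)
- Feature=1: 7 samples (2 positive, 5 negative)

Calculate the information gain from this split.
0.0016 bits

Information Gain = H(Y) - H(Y|Feature)

Before split:
P(positive) = 3/10 = 0.3000
H(Y) = 0.8813 bits

After split:
Feature=0: H = 0.9183 bits (weight = 3/10)
Feature=1: H = 0.8631 bits (weight = 7/10)
H(Y|Feature) = (3/10)×0.9183 + (7/10)×0.8631 = 0.8797 bits

Information Gain = 0.8813 - 0.8797 = 0.0016 bits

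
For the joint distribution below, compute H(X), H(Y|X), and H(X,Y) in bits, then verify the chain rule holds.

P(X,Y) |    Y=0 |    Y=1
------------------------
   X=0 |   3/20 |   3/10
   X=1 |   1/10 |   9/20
H(X,Y) = 1.7822, H(X) = 0.9928, H(Y|X) = 0.7895 (all in bits)

Chain rule: H(X,Y) = H(X) + H(Y|X)

Left side — joint entropy directly:
H(X,Y) = -Σ p(x,y) log p(x,y) = 1.7822 bits

Right side — compute H(Y|X) from the conditional distributions:
P(X) = (9/20, 11/20), so H(X) = 0.9928 bits
H(Y|X) = Σ_x P(X=x) · H(Y|X=x):
  P(Y|X=0) = (1/3, 2/3), H(Y|X=0) = 0.9183, weight P(X=0) = 9/20
  P(Y|X=1) = (2/11, 9/11), H(Y|X=1) = 0.6840, weight P(X=1) = 11/20
H(Y|X) = 0.7895 bits

H(X) + H(Y|X) = 0.9928 + 0.7895 = 1.7822 bits

Both sides equal 1.7822 bits. ✓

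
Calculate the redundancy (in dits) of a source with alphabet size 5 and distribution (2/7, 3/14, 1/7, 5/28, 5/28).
0.0122 dits

Redundancy measures how far a source is from maximum entropy:
R = H_max - H(X)

Maximum entropy for 5 symbols: H_max = log_10(5) = 0.6990 dits
Actual entropy: H(X) = 0.6867 dits
Redundancy: R = 0.6990 - 0.6867 = 0.0122 dits

This redundancy represents potential for compression: the source could be compressed by 0.0122 dits per symbol.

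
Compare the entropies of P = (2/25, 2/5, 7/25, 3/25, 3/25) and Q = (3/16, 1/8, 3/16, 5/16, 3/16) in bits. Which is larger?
Q

Computing entropies in bits:
H(P) = 2.0686
H(Q) = 2.2579

Distribution Q has higher entropy.

Intuition: The distribution closer to uniform (more spread out) has higher entropy.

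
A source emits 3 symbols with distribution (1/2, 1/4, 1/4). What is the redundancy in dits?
0.0256 dits

Redundancy measures how far a source is from maximum entropy:
R = H_max - H(X)

Maximum entropy for 3 symbols: H_max = log_10(3) = 0.4771 dits
Actual entropy: H(X) = 0.4515 dits
Redundancy: R = 0.4771 - 0.4515 = 0.0256 dits

This redundancy represents potential for compression: the source could be compressed by 0.0256 dits per symbol.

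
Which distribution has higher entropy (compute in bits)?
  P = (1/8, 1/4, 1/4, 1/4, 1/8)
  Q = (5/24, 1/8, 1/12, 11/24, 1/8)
P

Computing entropies in bits:
H(P) = 2.2500
H(Q) = 2.0361

Distribution P has higher entropy.

Intuition: The distribution closer to uniform (more spread out) has higher entropy.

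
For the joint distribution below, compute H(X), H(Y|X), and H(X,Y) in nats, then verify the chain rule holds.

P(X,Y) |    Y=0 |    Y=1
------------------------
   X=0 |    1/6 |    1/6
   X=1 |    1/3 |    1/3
H(X,Y) = 1.3297, H(X) = 0.6365, H(Y|X) = 0.6931 (all in nats)

Chain rule: H(X,Y) = H(X) + H(Y|X)

Left side — joint entropy directly:
H(X,Y) = -Σ p(x,y) log p(x,y) = 1.3297 nats

Right side — compute H(Y|X) from the conditional distributions:
P(X) = (1/3, 2/3), so H(X) = 0.6365 nats
H(Y|X) = Σ_x P(X=x) · H(Y|X=x):
  P(Y|X=0) = (1/2, 1/2), H(Y|X=0) = 0.6931, weight P(X=0) = 1/3
  P(Y|X=1) = (1/2, 1/2), H(Y|X=1) = 0.6931, weight P(X=1) = 2/3
H(Y|X) = 0.6931 nats

H(X) + H(Y|X) = 0.6365 + 0.6931 = 1.3297 nats

Both sides equal 1.3297 nats. ✓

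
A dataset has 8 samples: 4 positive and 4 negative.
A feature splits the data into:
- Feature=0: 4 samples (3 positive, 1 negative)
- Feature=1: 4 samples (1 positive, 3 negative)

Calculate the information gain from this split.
0.1887 bits

Information Gain = H(Y) - H(Y|Feature)

Before split:
P(positive) = 4/8 = 0.5000
H(Y) = 1.0000 bits

After split:
Feature=0: H = 0.8113 bits (weight = 4/8)
Feature=1: H = 0.8113 bits (weight = 4/8)
H(Y|Feature) = (4/8)×0.8113 + (4/8)×0.8113 = 0.8113 bits

Information Gain = 1.0000 - 0.8113 = 0.1887 bits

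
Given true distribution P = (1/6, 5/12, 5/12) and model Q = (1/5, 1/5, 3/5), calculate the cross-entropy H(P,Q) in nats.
1.1517 nats

Cross-entropy: H(P,Q) = -Σ p(x) log q(x)

Alternatively: H(P,Q) = H(P) + D_KL(P||Q)
H(P) = 1.0282 nats
D_KL(P||Q) = 0.1235 nats

H(P,Q) = 1.0282 + 0.1235 = 1.1517 nats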